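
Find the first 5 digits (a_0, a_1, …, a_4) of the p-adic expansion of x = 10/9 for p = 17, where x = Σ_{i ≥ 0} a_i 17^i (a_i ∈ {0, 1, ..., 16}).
(a_0, …, a_4) = (3, 15, 1, 15, 1)

v_17(10/9) = 0 (numerator and denominator both coprime to 17), so x ∈ ℤ_17^×. Compute digits iteratively via a_i = x_i mod 17, x_{i+1} = (x_i − a_i)/17, with x_0 = x:
  x_0 = 10/9;  a_0 = 3;  x_1 = (x_0 − 3)/17 = -1/9
  x_1 = -1/9;  a_1 = 15;  x_2 = (x_1 − 15)/17 = -8/9
  x_2 = -8/9;  a_2 = 1;  x_3 = (x_2 − 1)/17 = -1/9
  x_3 = -1/9;  a_3 = 15;  x_4 = (x_3 − 15)/17 = -8/9
  x_4 = -8/9;  a_4 = 1;  x_5 = (x_4 − 1)/17 = -1/9
Digits: (3, 15, 1, 15, 1).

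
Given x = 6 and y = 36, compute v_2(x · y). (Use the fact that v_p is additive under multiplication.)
v_2(216) = 3

v_p(x) = 1 (factor: 6 = 2^1 · 3); v_p(y) = 2 (factor: 36 = 2^2 · 9). Additivity: v_p(xy) = v_p(x) + v_p(y) = 1 + 2 = 3. (Direct check: xy = 216 = 2^3 · (27).)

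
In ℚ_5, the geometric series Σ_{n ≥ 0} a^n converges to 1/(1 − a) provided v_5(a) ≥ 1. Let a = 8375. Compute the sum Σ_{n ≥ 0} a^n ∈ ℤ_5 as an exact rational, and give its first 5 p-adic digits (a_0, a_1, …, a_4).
Σ a^n = 1/(1 − a) = -1/8374;  first 5 digits = (1, 0, 0, 2, 3)

v_5(a) = 3 ≥ 1, so the series converges in ℤ_5 to 1/(1 − a) = 1/(1 − 8375) = -1/8374. Expand this rational in ℤ_5: compute digits iteratively via d_i = x_i mod 5, x_{i+1} = (x_i − d_i)/5. The first 5 digits are (1, 0, 0, 2, 3).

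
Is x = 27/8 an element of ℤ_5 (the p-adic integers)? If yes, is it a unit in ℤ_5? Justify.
x ∈ ℤ_5^× (unit); v_5(x) = 0

ℤ_5 = {x ∈ ℚ_5 : v_5(x) ≥ 0} and ℤ_5^× = {x ∈ ℤ_5 : v_5(x) = 0}. Here v_5(27/8) = v_5(num) − v_5(den) = 0; compare against these criteria.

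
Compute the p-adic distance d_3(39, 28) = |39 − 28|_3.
d_3(39, 28) = 1

Step 1 — x − y = 39 − 28 = 11. Step 2 — v_3(11) = 0 (factor: 11 = (3^0 · 11); the sign does not affect v_p). Step 3 — |x − y|_3 = 3^{0} = 1.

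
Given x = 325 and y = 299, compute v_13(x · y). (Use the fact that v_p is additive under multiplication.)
v_13(97175) = 2

v_p(x) = 1 (factor: 325 = 13^1 · 25); v_p(y) = 1 (factor: 299 = 13^1 · 23). Additivity: v_p(xy) = v_p(x) + v_p(y) = 1 + 1 = 2. (Direct check: xy = 97175 = 13^2 · (575).)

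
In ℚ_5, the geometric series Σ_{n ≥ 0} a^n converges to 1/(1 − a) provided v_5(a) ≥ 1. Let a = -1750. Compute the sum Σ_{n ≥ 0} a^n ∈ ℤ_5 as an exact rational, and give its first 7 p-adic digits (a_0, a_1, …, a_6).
Σ a^n = 1/(1 − a) = 1/1751;  first 7 digits = (1, 0, 0, 1, 2, 4, 0)

v_5(a) = 3 ≥ 1, so the series converges in ℤ_5 to 1/(1 − a) = 1/(1 − (-1750)) = 1/1751. Expand this rational in ℤ_5: compute digits iteratively via d_i = x_i mod 5, x_{i+1} = (x_i − d_i)/5. The first 7 digits are (1, 0, 0, 1, 2, 4, 0).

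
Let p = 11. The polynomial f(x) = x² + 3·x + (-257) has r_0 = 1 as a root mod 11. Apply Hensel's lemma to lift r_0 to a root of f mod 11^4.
r_3 = 10869 (mod 14641)

Hensel: r_{i+1} = r_i − f(r_i)·(f′(r_i))^{-1} mod 11^{i+2}, f′(x) = 2x + 3. Iterate:
  r_0 = 1 (mod 11)
  r_1 = 100 (mod 121)
  r_2 = 221 (mod 1331)
  r_3 = 10869 (mod 14641)
Final: r = 10869 satisfies f(r) ≡ 0 mod 11^4.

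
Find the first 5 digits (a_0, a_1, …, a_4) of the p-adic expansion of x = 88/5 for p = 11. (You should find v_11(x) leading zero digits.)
(a_0, …, a_4) = (0, 6, 4, 4, 4)

v_11(88/5) = 1, so a_0 = ... = a_0 = 0. Factor out: x = 11^1 · u with u = 8/5 a unit in ℤ_11. Expand u iteratively via a_{v+i} = u_i mod 11, u_{i+1} = (u_i − a_{v+i})/11:
  u_0 = 8/5;  a_1 = 6;  u_1 = (u_0 − 6)/11 = -2/5
  u_1 = -2/5;  a_2 = 4;  u_2 = (u_1 − 4)/11 = -2/5
  u_2 = -2/5;  a_3 = 4;  u_3 = (u_2 − 4)/11 = -2/5
  u_3 = -2/5;  a_4 = 4;  u_4 = (u_3 − 4)/11 = -2/5
Digits: (0, 6, 4, 4, 4).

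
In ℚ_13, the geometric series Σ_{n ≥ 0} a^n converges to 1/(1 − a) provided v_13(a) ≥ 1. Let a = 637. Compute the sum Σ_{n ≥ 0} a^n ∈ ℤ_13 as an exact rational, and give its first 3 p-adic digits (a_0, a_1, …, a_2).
Σ a^n = 1/(1 − a) = -1/636;  first 3 digits = (1, 10, 12)

v_13(a) = 1 ≥ 1, so the series converges in ℤ_13 to 1/(1 − a) = 1/(1 − 637) = -1/636. Expand this rational in ℤ_13: compute digits iteratively via d_i = x_i mod 13, x_{i+1} = (x_i − d_i)/13. The first 3 digits are (1, 10, 12).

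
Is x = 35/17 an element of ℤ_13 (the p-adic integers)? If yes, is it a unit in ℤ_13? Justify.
x ∈ ℤ_13^× (unit); v_13(x) = 0

ℤ_13 = {x ∈ ℚ_13 : v_13(x) ≥ 0} and ℤ_13^× = {x ∈ ℤ_13 : v_13(x) = 0}. Here v_13(35/17) = v_13(num) − v_13(den) = 0; compare against these criteria.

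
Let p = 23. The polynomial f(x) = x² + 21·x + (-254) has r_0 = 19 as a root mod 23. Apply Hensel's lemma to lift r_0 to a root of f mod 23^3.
r_2 = 8851 (mod 12167)

Hensel: r_{i+1} = r_i − f(r_i)·(f′(r_i))^{-1} mod 23^{i+2}, f′(x) = 2x + 21. Iterate:
  r_0 = 19 (mod 23)
  r_1 = 387 (mod 529)
  r_2 = 8851 (mod 12167)
Final: r = 8851 satisfies f(r) ≡ 0 mod 23^3.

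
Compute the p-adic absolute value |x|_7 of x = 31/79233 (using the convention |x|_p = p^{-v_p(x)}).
|31/79233|_7 = 2401

Step 1 — compute v_7(x) by factoring powers of 7 out of the numerator and denominator: v_7(31/79233) = -4. Step 2 — apply |x|_p = p^{-v_p(x)} = 7^{4} = 2401.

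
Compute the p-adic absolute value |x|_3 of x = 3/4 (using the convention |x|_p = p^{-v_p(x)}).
|3/4|_3 = 1/3

Step 1 — compute v_3(x) by factoring powers of 3 out of the numerator and denominator: v_3(3/4) = 1. Step 2 — apply |x|_p = p^{-v_p(x)} = 3^{-1} = 1/3.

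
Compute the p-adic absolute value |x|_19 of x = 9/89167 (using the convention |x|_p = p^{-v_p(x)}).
|9/89167|_19 = 6859

Step 1 — compute v_19(x) by factoring powers of 19 out of the numerator and denominator: v_19(9/89167) = -3. Step 2 — apply |x|_p = p^{-v_p(x)} = 19^{3} = 6859.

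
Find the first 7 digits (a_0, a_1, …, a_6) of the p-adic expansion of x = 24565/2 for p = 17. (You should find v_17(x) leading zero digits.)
(a_0, …, a_6) = (0, 0, 0, 11, 8, 8, 8)

v_17(24565/2) = 3, so a_0 = ... = a_2 = 0. Factor out: x = 17^3 · u with u = 5/2 a unit in ℤ_17. Expand u iteratively via a_{v+i} = u_i mod 17, u_{i+1} = (u_i − a_{v+i})/17:
  u_0 = 5/2;  a_3 = 11;  u_1 = (u_0 − 11)/17 = -1/2
  u_1 = -1/2;  a_4 = 8;  u_2 = (u_1 − 8)/17 = -1/2
  u_2 = -1/2;  a_5 = 8;  u_3 = (u_2 − 8)/17 = -1/2
  u_3 = -1/2;  a_6 = 8;  u_4 = (u_3 − 8)/17 = -1/2
Digits: (0, 0, 0, 11, 8, 8, 8).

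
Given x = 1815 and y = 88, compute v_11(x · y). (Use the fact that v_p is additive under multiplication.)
v_11(159720) = 3

v_p(x) = 2 (factor: 1815 = 11^2 · 15); v_p(y) = 1 (factor: 88 = 11^1 · 8). Additivity: v_p(xy) = v_p(x) + v_p(y) = 2 + 1 = 3. (Direct check: xy = 159720 = 11^3 · (120).)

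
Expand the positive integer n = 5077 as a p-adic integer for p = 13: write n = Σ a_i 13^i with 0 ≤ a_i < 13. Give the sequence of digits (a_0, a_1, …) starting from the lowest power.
(a_0, a_1, …) = (7, 0, 4, 2)

Repeated division by 13 gives the digits low-to-high: 5077 = 7 + 4·13^2 + 2·13^3. Digit sequence: (7, 0, 4, 2).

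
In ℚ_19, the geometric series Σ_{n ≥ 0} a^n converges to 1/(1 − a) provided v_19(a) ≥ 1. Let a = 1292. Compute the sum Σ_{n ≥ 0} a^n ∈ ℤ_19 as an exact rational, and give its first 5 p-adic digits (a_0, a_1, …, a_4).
Σ a^n = 1/(1 − a) = -1/1291;  first 5 digits = (1, 11, 10, 16, 4)

v_19(a) = 1 ≥ 1, so the series converges in ℤ_19 to 1/(1 − a) = 1/(1 − 1292) = -1/1291. Expand this rational in ℤ_19: compute digits iteratively via d_i = x_i mod 19, x_{i+1} = (x_i − d_i)/19. The first 5 digits are (1, 11, 10, 16, 4).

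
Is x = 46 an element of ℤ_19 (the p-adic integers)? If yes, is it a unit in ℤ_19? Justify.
x ∈ ℤ_19^× (unit); v_19(x) = 0

ℤ_19 = {x ∈ ℚ_19 : v_19(x) ≥ 0} and ℤ_19^× = {x ∈ ℤ_19 : v_19(x) = 0}. Here v_19(46) = v_19(num) − v_19(den) = 0; compare against these criteria.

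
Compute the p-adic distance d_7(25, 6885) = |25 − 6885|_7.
d_7(25, 6885) = 1/343

Step 1 — x − y = 25 − 6885 = -6860. Step 2 — v_7(-6860) = 3 (factor: -6860 = −(7^3 · 20); the sign does not affect v_p). Step 3 — |x − y|_7 = 7^{-3} = 1/343.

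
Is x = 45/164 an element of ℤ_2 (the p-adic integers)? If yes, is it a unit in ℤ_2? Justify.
x ∉ ℤ_2 (v_2(x) = -2 < 0)

ℤ_2 = {x ∈ ℚ_2 : v_2(x) ≥ 0} and ℤ_2^× = {x ∈ ℤ_2 : v_2(x) = 0}. Here v_2(45/164) = v_2(num) − v_2(den) = -2; compare against these criteria.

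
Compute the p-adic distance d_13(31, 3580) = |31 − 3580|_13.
d_13(31, 3580) = 1/169

Step 1 — x − y = 31 − 3580 = -3549. Step 2 — v_13(-3549) = 2 (factor: -3549 = −(13^2 · 21); the sign does not affect v_p). Step 3 — |x − y|_13 = 13^{-2} = 1/169.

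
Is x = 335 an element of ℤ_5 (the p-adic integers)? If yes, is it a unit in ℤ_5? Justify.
x ∈ ℤ_5 but not a unit; v_5(x) = 1 > 0

ℤ_5 = {x ∈ ℚ_5 : v_5(x) ≥ 0} and ℤ_5^× = {x ∈ ℤ_5 : v_5(x) = 0}. Here v_5(335) = v_5(num) − v_5(den) = 1; compare against these criteria.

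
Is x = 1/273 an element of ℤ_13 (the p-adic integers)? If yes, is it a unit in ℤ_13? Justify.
x ∉ ℤ_13 (v_13(x) = -1 < 0)

ℤ_13 = {x ∈ ℚ_13 : v_13(x) ≥ 0} and ℤ_13^× = {x ∈ ℤ_13 : v_13(x) = 0}. Here v_13(1/273) = v_13(num) − v_13(den) = -1; compare against these criteria.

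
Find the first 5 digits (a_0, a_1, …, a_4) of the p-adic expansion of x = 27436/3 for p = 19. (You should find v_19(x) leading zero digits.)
(a_0, …, a_4) = (0, 0, 0, 14, 12)

v_19(27436/3) = 3, so a_0 = ... = a_2 = 0. Factor out: x = 19^3 · u with u = 4/3 a unit in ℤ_19. Expand u iteratively via a_{v+i} = u_i mod 19, u_{i+1} = (u_i − a_{v+i})/19:
  u_0 = 4/3;  a_3 = 14;  u_1 = (u_0 − 14)/19 = -2/3
  u_1 = -2/3;  a_4 = 12;  u_2 = (u_1 − 12)/19 = -2/3
Digits: (0, 0, 0, 14, 12).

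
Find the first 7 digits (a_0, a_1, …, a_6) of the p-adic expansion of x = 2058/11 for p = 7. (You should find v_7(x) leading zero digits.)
(a_0, …, a_6) = (0, 0, 0, 5, 0, 5, 5)

v_7(2058/11) = 3, so a_0 = ... = a_2 = 0. Factor out: x = 7^3 · u with u = 6/11 a unit in ℤ_7. Expand u iteratively via a_{v+i} = u_i mod 7, u_{i+1} = (u_i − a_{v+i})/7:
  u_0 = 6/11;  a_3 = 5;  u_1 = (u_0 − 5)/7 = -7/11
  u_1 = -7/11;  a_4 = 0;  u_2 = (u_1 − 0)/7 = -1/11
  u_2 = -1/11;  a_5 = 5;  u_3 = (u_2 − 5)/7 = -8/11
  u_3 = -8/11;  a_6 = 5;  u_4 = (u_3 − 5)/7 = -9/11
Digits: (0, 0, 0, 5, 0, 5, 5).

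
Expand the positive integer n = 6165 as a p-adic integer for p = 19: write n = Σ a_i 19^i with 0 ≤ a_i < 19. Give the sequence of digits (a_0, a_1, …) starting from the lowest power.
(a_0, a_1, …) = (9, 1, 17)

Repeated division by 19 gives the digits low-to-high: 6165 = 9 + 1·19^1 + 17·19^2. Digit sequence: (9, 1, 17).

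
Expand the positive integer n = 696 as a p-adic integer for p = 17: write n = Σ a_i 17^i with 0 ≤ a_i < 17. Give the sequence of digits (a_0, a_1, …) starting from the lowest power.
(a_0, a_1, …) = (16, 6, 2)

Repeated division by 17 gives the digits low-to-high: 696 = 16 + 6·17^1 + 2·17^2. Digit sequence: (16, 6, 2).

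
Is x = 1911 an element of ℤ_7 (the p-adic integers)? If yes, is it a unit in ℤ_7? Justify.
x ∈ ℤ_7 but not a unit; v_7(x) = 2 > 0

ℤ_7 = {x ∈ ℚ_7 : v_7(x) ≥ 0} and ℤ_7^× = {x ∈ ℤ_7 : v_7(x) = 0}. Here v_7(1911) = v_7(num) − v_7(den) = 2; compare against these criteria.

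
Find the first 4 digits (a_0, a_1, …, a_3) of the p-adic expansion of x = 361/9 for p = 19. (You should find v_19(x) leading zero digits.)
(a_0, …, a_3) = (0, 0, 17, 16)

v_19(361/9) = 2, so a_0 = ... = a_1 = 0. Factor out: x = 19^2 · u with u = 1/9 a unit in ℤ_19. Expand u iteratively via a_{v+i} = u_i mod 19, u_{i+1} = (u_i − a_{v+i})/19:
  u_0 = 1/9;  a_2 = 17;  u_1 = (u_0 − 17)/19 = -8/9
  u_1 = -8/9;  a_3 = 16;  u_2 = (u_1 − 16)/19 = -8/9
Digits: (0, 0, 17, 16).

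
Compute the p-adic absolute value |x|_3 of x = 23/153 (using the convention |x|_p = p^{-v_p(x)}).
|23/153|_3 = 9

Step 1 — compute v_3(x) by factoring powers of 3 out of the numerator and denominator: v_3(23/153) = -2. Step 2 — apply |x|_p = p^{-v_p(x)} = 3^{2} = 9.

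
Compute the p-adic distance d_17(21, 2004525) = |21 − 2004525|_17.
d_17(21, 2004525) = 1/83521

Step 1 — x − y = 21 − 2004525 = -2004504. Step 2 — v_17(-2004504) = 4 (factor: -2004504 = −(17^4 · 24); the sign does not affect v_p). Step 3 — |x − y|_17 = 17^{-4} = 1/83521.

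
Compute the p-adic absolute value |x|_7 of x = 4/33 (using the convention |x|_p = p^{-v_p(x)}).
|4/33|_7 = 1

Step 1 — compute v_7(x) by factoring powers of 7 out of the numerator and denominator: v_7(4/33) = 0. Step 2 — apply |x|_p = p^{-v_p(x)} = 7^{0} = 1.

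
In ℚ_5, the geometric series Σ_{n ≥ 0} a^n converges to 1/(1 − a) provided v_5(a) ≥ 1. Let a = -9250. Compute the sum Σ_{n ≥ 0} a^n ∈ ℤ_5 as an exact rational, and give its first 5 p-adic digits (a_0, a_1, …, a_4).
Σ a^n = 1/(1 − a) = 1/9251;  first 5 digits = (1, 0, 0, 1, 0)

v_5(a) = 3 ≥ 1, so the series converges in ℤ_5 to 1/(1 − a) = 1/(1 − (-9250)) = 1/9251. Expand this rational in ℤ_5: compute digits iteratively via d_i = x_i mod 5, x_{i+1} = (x_i − d_i)/5. The first 5 digits are (1, 0, 0, 1, 0).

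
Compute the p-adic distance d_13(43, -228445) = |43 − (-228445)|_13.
d_13(43, -228445) = 1/28561

Step 1 — x − y = 43 − (-228445) = 228488. Step 2 — v_13(228488) = 4 (factor: 228488 = (13^4 · 8); the sign does not affect v_p). Step 3 — |x − y|_13 = 13^{-4} = 1/28561.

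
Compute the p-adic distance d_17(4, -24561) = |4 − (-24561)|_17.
d_17(4, -24561) = 1/4913

Step 1 — x − y = 4 − (-24561) = 24565. Step 2 — v_17(24565) = 3 (factor: 24565 = (17^3 · 5); the sign does not affect v_p). Step 3 — |x − y|_17 = 17^{-3} = 1/4913.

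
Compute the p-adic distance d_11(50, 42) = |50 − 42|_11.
d_11(50, 42) = 1

Step 1 — x − y = 50 − 42 = 8. Step 2 — v_11(8) = 0 (factor: 8 = (11^0 · 8); the sign does not affect v_p). Step 3 — |x − y|_11 = 11^{0} = 1.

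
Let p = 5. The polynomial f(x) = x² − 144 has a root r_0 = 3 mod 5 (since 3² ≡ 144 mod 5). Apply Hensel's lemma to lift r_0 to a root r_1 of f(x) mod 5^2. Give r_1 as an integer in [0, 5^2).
r_1 = 13 (mod 25)

Hensel's recurrence: r_{i+1} = r_i − f(r_i)·(f′(r_i))^{-1} mod 5^{i+2}, with f′(x) = 2x. Iterate:
  r_0 = 3 (mod 5)
  r_1 = 13 (mod 25)
Final: r_1 = 13, and one checks f(r_1) ≡ 0 mod 5^2.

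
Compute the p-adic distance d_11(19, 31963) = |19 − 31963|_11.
d_11(19, 31963) = 1/1331

Step 1 — x − y = 19 − 31963 = -31944. Step 2 — v_11(-31944) = 3 (factor: -31944 = −(11^3 · 24); the sign does not affect v_p). Step 3 — |x − y|_11 = 11^{-3} = 1/1331.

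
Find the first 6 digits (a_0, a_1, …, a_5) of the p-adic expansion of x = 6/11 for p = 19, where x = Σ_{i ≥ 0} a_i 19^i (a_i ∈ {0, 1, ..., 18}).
(a_0, …, a_5) = (4, 5, 17, 6, 10, 15)

v_19(6/11) = 0 (numerator and denominator both coprime to 19), so x ∈ ℤ_19^×. Compute digits iteratively via a_i = x_i mod 19, x_{i+1} = (x_i − a_i)/19, with x_0 = x:
  x_0 = 6/11;  a_0 = 4;  x_1 = (x_0 − 4)/19 = -2/11
  x_1 = -2/11;  a_1 = 5;  x_2 = (x_1 − 5)/19 = -3/11
  x_2 = -3/11;  a_2 = 17;  x_3 = (x_2 − 17)/19 = -10/11
  x_3 = -10/11;  a_3 = 6;  x_4 = (x_3 − 6)/19 = -4/11
  x_4 = -4/11;  a_4 = 10;  x_5 = (x_4 − 10)/19 = -6/11
  x_5 = -6/11;  a_5 = 15;  x_6 = (x_5 − 15)/19 = -9/11
Digits: (4, 5, 17, 6, 10, 15).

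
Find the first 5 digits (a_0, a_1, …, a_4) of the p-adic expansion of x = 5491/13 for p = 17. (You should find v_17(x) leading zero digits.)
(a_0, …, a_4) = (0, 0, 8, 14, 7)

v_17(5491/13) = 2, so a_0 = ... = a_1 = 0. Factor out: x = 17^2 · u with u = 19/13 a unit in ℤ_17. Expand u iteratively via a_{v+i} = u_i mod 17, u_{i+1} = (u_i − a_{v+i})/17:
  u_0 = 19/13;  a_2 = 8;  u_1 = (u_0 − 8)/17 = -5/13
  u_1 = -5/13;  a_3 = 14;  u_2 = (u_1 − 14)/17 = -11/13
  u_2 = -11/13;  a_4 = 7;  u_3 = (u_2 − 7)/17 = -6/13
Digits: (0, 0, 8, 14, 7).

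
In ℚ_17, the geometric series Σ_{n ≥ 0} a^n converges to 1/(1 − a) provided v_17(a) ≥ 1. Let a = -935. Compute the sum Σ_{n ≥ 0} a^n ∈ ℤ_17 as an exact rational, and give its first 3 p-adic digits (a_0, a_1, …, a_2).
Σ a^n = 1/(1 − a) = 1/936;  first 3 digits = (1, 13, 12)

v_17(a) = 1 ≥ 1, so the series converges in ℤ_17 to 1/(1 − a) = 1/(1 − (-935)) = 1/936. Expand this rational in ℤ_17: compute digits iteratively via d_i = x_i mod 17, x_{i+1} = (x_i − d_i)/17. The first 3 digits are (1, 13, 12).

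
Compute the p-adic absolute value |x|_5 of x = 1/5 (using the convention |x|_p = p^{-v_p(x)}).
|1/5|_5 = 5

Step 1 — compute v_5(x) by factoring powers of 5 out of the numerator and denominator: v_5(1/5) = -1. Step 2 — apply |x|_p = p^{-v_p(x)} = 5^{1} = 5.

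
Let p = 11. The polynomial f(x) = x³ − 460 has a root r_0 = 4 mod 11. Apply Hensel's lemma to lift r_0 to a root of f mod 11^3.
r_2 = 224 (mod 1331)

Hensel: r_{i+1} = r_i − f(r_i)/f′(r_i) mod 11^{i+2}, where f′(x) = 3x². Iterate:
  r_0 = 4 (mod 11)
  r_1 = 103 (mod 121)
  r_2 = 224 (mod 1331)
Final: r = 224 with f(r) ≡ 0 mod 11^3.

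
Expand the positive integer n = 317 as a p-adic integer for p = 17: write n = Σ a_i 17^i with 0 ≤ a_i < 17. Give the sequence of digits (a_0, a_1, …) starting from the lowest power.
(a_0, a_1, …) = (11, 1, 1)

Repeated division by 17 gives the digits low-to-high: 317 = 11 + 1·17^1 + 1·17^2. Digit sequence: (11, 1, 1).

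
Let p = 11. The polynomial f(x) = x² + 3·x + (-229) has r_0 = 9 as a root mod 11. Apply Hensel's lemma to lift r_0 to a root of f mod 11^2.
r_1 = 9 (mod 121)

Hensel: r_{i+1} = r_i − f(r_i)·(f′(r_i))^{-1} mod 11^{i+2}, f′(x) = 2x + 3. Iterate:
  r_0 = 9 (mod 11)
  r_1 = 9 (mod 121)
Final: r = 9 satisfies f(r) ≡ 0 mod 11^2.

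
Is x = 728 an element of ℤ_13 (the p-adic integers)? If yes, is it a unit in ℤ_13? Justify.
x ∈ ℤ_13 but not a unit; v_13(x) = 1 > 0

ℤ_13 = {x ∈ ℚ_13 : v_13(x) ≥ 0} and ℤ_13^× = {x ∈ ℤ_13 : v_13(x) = 0}. Here v_13(728) = v_13(num) − v_13(den) = 1; compare against these criteria.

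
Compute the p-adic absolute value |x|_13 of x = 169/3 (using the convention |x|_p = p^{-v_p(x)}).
|169/3|_13 = 1/169

Step 1 — compute v_13(x) by factoring powers of 13 out of the numerator and denominator: v_13(169/3) = 2. Step 2 — apply |x|_p = p^{-v_p(x)} = 13^{-2} = 1/169.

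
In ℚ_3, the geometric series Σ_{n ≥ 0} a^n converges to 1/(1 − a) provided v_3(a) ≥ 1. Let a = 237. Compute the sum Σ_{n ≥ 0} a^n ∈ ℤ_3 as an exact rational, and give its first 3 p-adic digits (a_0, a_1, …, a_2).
Σ a^n = 1/(1 − a) = -1/236;  first 3 digits = (1, 1, 0)

v_3(a) = 1 ≥ 1, so the series converges in ℤ_3 to 1/(1 − a) = 1/(1 − 237) = -1/236. Expand this rational in ℤ_3: compute digits iteratively via d_i = x_i mod 3, x_{i+1} = (x_i − d_i)/3. The first 3 digits are (1, 1, 0).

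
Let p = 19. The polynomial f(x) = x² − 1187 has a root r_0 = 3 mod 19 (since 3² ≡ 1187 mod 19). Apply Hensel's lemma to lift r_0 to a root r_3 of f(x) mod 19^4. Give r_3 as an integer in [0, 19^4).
r_3 = 49536 (mod 130321)

Hensel's recurrence: r_{i+1} = r_i − f(r_i)·(f′(r_i))^{-1} mod 19^{i+2}, with f′(x) = 2x. Iterate:
  r_0 = 3 (mod 19)
  r_1 = 79 (mod 361)
  r_2 = 1523 (mod 6859)
  r_3 = 49536 (mod 130321)
Final: r_3 = 49536, and one checks f(r_3) ≡ 0 mod 19^4.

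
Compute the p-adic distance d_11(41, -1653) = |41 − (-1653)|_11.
d_11(41, -1653) = 1/121

Step 1 — x − y = 41 − (-1653) = 1694. Step 2 — v_11(1694) = 2 (factor: 1694 = (11^2 · 14); the sign does not affect v_p). Step 3 — |x − y|_11 = 11^{-2} = 1/121.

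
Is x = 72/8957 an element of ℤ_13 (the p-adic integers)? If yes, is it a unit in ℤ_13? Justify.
x ∉ ℤ_13 (v_13(x) = -2 < 0)

ℤ_13 = {x ∈ ℚ_13 : v_13(x) ≥ 0} and ℤ_13^× = {x ∈ ℤ_13 : v_13(x) = 0}. Here v_13(72/8957) = v_13(num) − v_13(den) = -2; compare against these criteria.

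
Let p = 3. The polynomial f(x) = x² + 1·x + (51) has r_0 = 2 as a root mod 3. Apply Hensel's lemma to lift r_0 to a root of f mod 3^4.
r_3 = 5 (mod 81)

Hensel: r_{i+1} = r_i − f(r_i)·(f′(r_i))^{-1} mod 3^{i+2}, f′(x) = 2x + 1. Iterate:
  r_0 = 2 (mod 3)
  r_1 = 5 (mod 9)
  r_2 = 5 (mod 27)
  r_3 = 5 (mod 81)
Final: r = 5 satisfies f(r) ≡ 0 mod 3^4.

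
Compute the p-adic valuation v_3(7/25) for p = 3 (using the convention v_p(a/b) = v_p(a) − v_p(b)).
v_3(7/25) = 0

Factor powers of 3 from the numerator and denominator of the reduced fraction: 7 = 3^0 · 7 and 25 = 3^0 · 25. Apply v_p(a/b) = v_p(a) − v_p(b): v_3(7/25) = 0 − 0 = 0.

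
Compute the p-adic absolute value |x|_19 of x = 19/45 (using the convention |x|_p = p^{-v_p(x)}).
|19/45|_19 = 1/19

Step 1 — compute v_19(x) by factoring powers of 19 out of the numerator and denominator: v_19(19/45) = 1. Step 2 — apply |x|_p = p^{-v_p(x)} = 19^{-1} = 1/19.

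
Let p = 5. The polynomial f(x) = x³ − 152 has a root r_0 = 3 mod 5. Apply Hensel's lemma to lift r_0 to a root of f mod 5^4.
r_3 = 378 (mod 625)

Hensel: r_{i+1} = r_i − f(r_i)/f′(r_i) mod 5^{i+2}, where f′(x) = 3x². Iterate:
  r_0 = 3 (mod 5)
  r_1 = 3 (mod 25)
  r_2 = 3 (mod 125)
  r_3 = 378 (mod 625)
Final: r = 378 with f(r) ≡ 0 mod 5^4.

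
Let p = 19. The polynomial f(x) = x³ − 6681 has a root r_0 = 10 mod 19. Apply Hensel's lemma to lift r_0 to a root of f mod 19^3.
r_2 = 124 (mod 6859)

Hensel: r_{i+1} = r_i − f(r_i)/f′(r_i) mod 19^{i+2}, where f′(x) = 3x². Iterate:
  r_0 = 10 (mod 19)
  r_1 = 124 (mod 361)
  r_2 = 124 (mod 6859)
Final: r = 124 with f(r) ≡ 0 mod 19^3.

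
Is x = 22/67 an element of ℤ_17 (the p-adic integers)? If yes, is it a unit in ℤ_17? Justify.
x ∈ ℤ_17^× (unit); v_17(x) = 0

ℤ_17 = {x ∈ ℚ_17 : v_17(x) ≥ 0} and ℤ_17^× = {x ∈ ℤ_17 : v_17(x) = 0}. Here v_17(22/67) = v_17(num) − v_17(den) = 0; compare against these criteria.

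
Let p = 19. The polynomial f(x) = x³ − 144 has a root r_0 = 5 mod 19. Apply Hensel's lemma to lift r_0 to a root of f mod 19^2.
r_1 = 347 (mod 361)

Hensel: r_{i+1} = r_i − f(r_i)/f′(r_i) mod 19^{i+2}, where f′(x) = 3x². Iterate:
  r_0 = 5 (mod 19)
  r_1 = 347 (mod 361)
Final: r = 347 with f(r) ≡ 0 mod 19^2.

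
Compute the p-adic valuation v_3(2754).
v_3(2754) = 4

v_3(n) is the largest exponent k such that 3^k divides n. Factor out: 2754 = 3^4 · 34. (Sign doesn't affect v_p.) So v_3(2754) = 4.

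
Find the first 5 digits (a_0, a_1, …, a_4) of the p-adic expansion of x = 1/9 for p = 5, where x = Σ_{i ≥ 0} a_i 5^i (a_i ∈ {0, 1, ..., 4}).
(a_0, …, a_4) = (4, 2, 0, 1, 2)

v_5(1/9) = 0 (numerator and denominator both coprime to 5), so x ∈ ℤ_5^×. Compute digits iteratively via a_i = x_i mod 5, x_{i+1} = (x_i − a_i)/5, with x_0 = x:
  x_0 = 1/9;  a_0 = 4;  x_1 = (x_0 − 4)/5 = -7/9
  x_1 = -7/9;  a_1 = 2;  x_2 = (x_1 − 2)/5 = -5/9
  x_2 = -5/9;  a_2 = 0;  x_3 = (x_2 − 0)/5 = -1/9
  x_3 = -1/9;  a_3 = 1;  x_4 = (x_3 − 1)/5 = -2/9
  x_4 = -2/9;  a_4 = 2;  x_5 = (x_4 − 2)/5 = -4/9
Digits: (4, 2, 0, 1, 2).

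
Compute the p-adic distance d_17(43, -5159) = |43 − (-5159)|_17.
d_17(43, -5159) = 1/289

Step 1 — x − y = 43 − (-5159) = 5202. Step 2 — v_17(5202) = 2 (factor: 5202 = (17^2 · 18); the sign does not affect v_p). Step 3 — |x − y|_17 = 17^{-2} = 1/289.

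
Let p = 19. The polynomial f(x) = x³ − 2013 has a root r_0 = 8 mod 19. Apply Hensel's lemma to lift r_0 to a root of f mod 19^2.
r_1 = 217 (mod 361)

Hensel: r_{i+1} = r_i − f(r_i)/f′(r_i) mod 19^{i+2}, where f′(x) = 3x². Iterate:
  r_0 = 8 (mod 19)
  r_1 = 217 (mod 361)
Final: r = 217 with f(r) ≡ 0 mod 19^2.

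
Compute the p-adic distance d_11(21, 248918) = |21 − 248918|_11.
d_11(21, 248918) = 1/14641

Step 1 — x − y = 21 − 248918 = -248897. Step 2 — v_11(-248897) = 4 (factor: -248897 = −(11^4 · 17); the sign does not affect v_p). Step 3 — |x − y|_11 = 11^{-4} = 1/14641.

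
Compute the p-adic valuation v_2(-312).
v_2(-312) = 3

v_2(n) is the largest exponent k such that 2^k divides n. Factor out: -312 = -2^3 · 39. (Sign doesn't affect v_p.) So v_2(-312) = 3.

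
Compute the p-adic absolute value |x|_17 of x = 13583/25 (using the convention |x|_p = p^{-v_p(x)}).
|13583/25|_17 = 1/289

Step 1 — compute v_17(x) by factoring powers of 17 out of the numerator and denominator: v_17(13583/25) = 2. Step 2 — apply |x|_p = p^{-v_p(x)} = 17^{-2} = 1/289.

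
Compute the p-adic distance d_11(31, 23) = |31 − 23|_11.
d_11(31, 23) = 1

Step 1 — x − y = 31 − 23 = 8. Step 2 — v_11(8) = 0 (factor: 8 = (11^0 · 8); the sign does not affect v_p). Step 3 — |x − y|_11 = 11^{0} = 1.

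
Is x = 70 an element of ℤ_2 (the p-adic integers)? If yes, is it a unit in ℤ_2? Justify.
x ∈ ℤ_2 but not a unit; v_2(x) = 1 > 0

ℤ_2 = {x ∈ ℚ_2 : v_2(x) ≥ 0} and ℤ_2^× = {x ∈ ℤ_2 : v_2(x) = 0}. Here v_2(70) = v_2(num) − v_2(den) = 1; compare against these criteria.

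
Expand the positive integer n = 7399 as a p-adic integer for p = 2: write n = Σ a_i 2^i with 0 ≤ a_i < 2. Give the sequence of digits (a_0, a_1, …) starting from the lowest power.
(a_0, a_1, …) = (1, 1, 1, 0, 0, 1, 1, 1, 0, 0, 1, 1, 1)

Repeated division by 2 gives the digits low-to-high: 7399 = 1 + 1·2^1 + 1·2^2 + 1·2^5 + 1·2^6 + 1·2^7 + 1·2^10 + 1·2^11 + 1·2^12. Digit sequence: (1, 1, 1, 0, 0, 1, 1, 1, 0, 0, 1, 1, 1).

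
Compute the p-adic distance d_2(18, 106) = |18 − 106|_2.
d_2(18, 106) = 1/8

Step 1 — x − y = 18 − 106 = -88. Step 2 — v_2(-88) = 3 (factor: -88 = −(2^3 · 11); the sign does not affect v_p). Step 3 — |x − y|_2 = 2^{-3} = 1/8.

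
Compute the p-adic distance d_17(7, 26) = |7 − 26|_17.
d_17(7, 26) = 1

Step 1 — x − y = 7 − 26 = -19. Step 2 — v_17(-19) = 0 (factor: -19 = −(17^0 · 19); the sign does not affect v_p). Step 3 — |x − y|_17 = 17^{0} = 1.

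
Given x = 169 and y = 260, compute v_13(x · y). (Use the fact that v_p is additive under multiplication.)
v_13(43940) = 3

v_p(x) = 2 (factor: 169 = 13^2 · 1); v_p(y) = 1 (factor: 260 = 13^1 · 20). Additivity: v_p(xy) = v_p(x) + v_p(y) = 2 + 1 = 3. (Direct check: xy = 43940 = 13^3 · (20).)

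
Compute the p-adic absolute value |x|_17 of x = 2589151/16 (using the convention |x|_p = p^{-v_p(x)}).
|2589151/16|_17 = 1/83521

Step 1 — compute v_17(x) by factoring powers of 17 out of the numerator and denominator: v_17(2589151/16) = 4. Step 2 — apply |x|_p = p^{-v_p(x)} = 17^{-4} = 1/83521.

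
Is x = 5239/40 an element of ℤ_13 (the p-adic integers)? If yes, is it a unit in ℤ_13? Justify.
x ∈ ℤ_13 but not a unit; v_13(x) = 2 > 0

ℤ_13 = {x ∈ ℚ_13 : v_13(x) ≥ 0} and ℤ_13^× = {x ∈ ℤ_13 : v_13(x) = 0}. Here v_13(5239/40) = v_13(num) − v_13(den) = 2; compare against these criteria.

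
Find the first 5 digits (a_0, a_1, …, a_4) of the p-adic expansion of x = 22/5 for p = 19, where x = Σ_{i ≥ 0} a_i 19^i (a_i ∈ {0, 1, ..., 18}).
(a_0, …, a_4) = (12, 11, 7, 11, 7)

v_19(22/5) = 0 (numerator and denominator both coprime to 19), so x ∈ ℤ_19^×. Compute digits iteratively via a_i = x_i mod 19, x_{i+1} = (x_i − a_i)/19, with x_0 = x:
  x_0 = 22/5;  a_0 = 12;  x_1 = (x_0 − 12)/19 = -2/5
  x_1 = -2/5;  a_1 = 11;  x_2 = (x_1 − 11)/19 = -3/5
  x_2 = -3/5;  a_2 = 7;  x_3 = (x_2 − 7)/19 = -2/5
  x_3 = -2/5;  a_3 = 11;  x_4 = (x_3 − 11)/19 = -3/5
  x_4 = -3/5;  a_4 = 7;  x_5 = (x_4 − 7)/19 = -2/5
Digits: (12, 11, 7, 11, 7).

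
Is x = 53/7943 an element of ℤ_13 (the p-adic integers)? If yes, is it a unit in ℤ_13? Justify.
x ∉ ℤ_13 (v_13(x) = -2 < 0)

ℤ_13 = {x ∈ ℚ_13 : v_13(x) ≥ 0} and ℤ_13^× = {x ∈ ℤ_13 : v_13(x) = 0}. Here v_13(53/7943) = v_13(num) − v_13(den) = -2; compare against these criteria.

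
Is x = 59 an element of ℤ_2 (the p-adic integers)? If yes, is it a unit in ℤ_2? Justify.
x ∈ ℤ_2^× (unit); v_2(x) = 0

ℤ_2 = {x ∈ ℚ_2 : v_2(x) ≥ 0} and ℤ_2^× = {x ∈ ℤ_2 : v_2(x) = 0}. Here v_2(59) = v_2(num) − v_2(den) = 0; compare against these criteria.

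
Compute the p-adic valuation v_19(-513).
v_19(-513) = 1

v_19(n) is the largest exponent k such that 19^k divides n. Factor out: -513 = -19^1 · 27. (Sign doesn't affect v_p.) So v_19(-513) = 1.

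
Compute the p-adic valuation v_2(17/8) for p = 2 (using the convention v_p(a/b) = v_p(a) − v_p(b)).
v_2(17/8) = -3

Factor powers of 2 from the numerator and denominator of the reduced fraction: 17 = 2^0 · 17 and 8 = 2^3 · 1. Apply v_p(a/b) = v_p(a) − v_p(b): v_2(17/8) = 0 − 3 = -3.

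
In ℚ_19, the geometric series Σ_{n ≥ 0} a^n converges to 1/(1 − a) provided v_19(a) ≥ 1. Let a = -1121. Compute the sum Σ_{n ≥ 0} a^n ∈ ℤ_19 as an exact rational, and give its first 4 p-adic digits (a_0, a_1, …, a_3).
Σ a^n = 1/(1 − a) = 1/1122;  first 4 digits = (1, 17, 0, 4)

v_19(a) = 1 ≥ 1, so the series converges in ℤ_19 to 1/(1 − a) = 1/(1 − (-1121)) = 1/1122. Expand this rational in ℤ_19: compute digits iteratively via d_i = x_i mod 19, x_{i+1} = (x_i − d_i)/19. The first 4 digits are (1, 17, 0, 4).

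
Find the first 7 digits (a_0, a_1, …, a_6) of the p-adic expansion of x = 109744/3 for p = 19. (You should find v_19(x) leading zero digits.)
(a_0, …, a_6) = (0, 0, 0, 18, 12, 12, 12)

v_19(109744/3) = 3, so a_0 = ... = a_2 = 0. Factor out: x = 19^3 · u with u = 16/3 a unit in ℤ_19. Expand u iteratively via a_{v+i} = u_i mod 19, u_{i+1} = (u_i − a_{v+i})/19:
  u_0 = 16/3;  a_3 = 18;  u_1 = (u_0 − 18)/19 = -2/3
  u_1 = -2/3;  a_4 = 12;  u_2 = (u_1 − 12)/19 = -2/3
  u_2 = -2/3;  a_5 = 12;  u_3 = (u_2 − 12)/19 = -2/3
  u_3 = -2/3;  a_6 = 12;  u_4 = (u_3 − 12)/19 = -2/3
Digits: (0, 0, 0, 18, 12, 12, 12).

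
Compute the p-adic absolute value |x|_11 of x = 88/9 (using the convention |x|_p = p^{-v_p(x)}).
|88/9|_11 = 1/11

Step 1 — compute v_11(x) by factoring powers of 11 out of the numerator and denominator: v_11(88/9) = 1. Step 2 — apply |x|_p = p^{-v_p(x)} = 11^{-1} = 1/11.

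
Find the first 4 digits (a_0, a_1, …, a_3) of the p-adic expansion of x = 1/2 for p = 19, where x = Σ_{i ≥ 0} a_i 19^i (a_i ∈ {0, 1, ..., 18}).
(a_0, …, a_3) = (10, 9, 9, 9)

v_19(1/2) = 0 (numerator and denominator both coprime to 19), so x ∈ ℤ_19^×. Compute digits iteratively via a_i = x_i mod 19, x_{i+1} = (x_i − a_i)/19, with x_0 = x:
  x_0 = 1/2;  a_0 = 10;  x_1 = (x_0 − 10)/19 = -1/2
  x_1 = -1/2;  a_1 = 9;  x_2 = (x_1 − 9)/19 = -1/2
  x_2 = -1/2;  a_2 = 9;  x_3 = (x_2 − 9)/19 = -1/2
  x_3 = -1/2;  a_3 = 9;  x_4 = (x_3 − 9)/19 = -1/2
Digits: (10, 9, 9, 9).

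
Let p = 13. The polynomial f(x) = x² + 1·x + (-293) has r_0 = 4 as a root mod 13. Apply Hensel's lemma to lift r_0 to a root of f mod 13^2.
r_1 = 147 (mod 169)

Hensel: r_{i+1} = r_i − f(r_i)·(f′(r_i))^{-1} mod 13^{i+2}, f′(x) = 2x + 1. Iterate:
  r_0 = 4 (mod 13)
  r_1 = 147 (mod 169)
Final: r = 147 satisfies f(r) ≡ 0 mod 13^2.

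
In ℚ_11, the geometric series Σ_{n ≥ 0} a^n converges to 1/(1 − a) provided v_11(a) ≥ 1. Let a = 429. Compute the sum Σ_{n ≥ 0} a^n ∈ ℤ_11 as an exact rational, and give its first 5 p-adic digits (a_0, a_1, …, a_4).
Σ a^n = 1/(1 − a) = -1/428;  first 5 digits = (1, 6, 6, 2, 2)

v_11(a) = 1 ≥ 1, so the series converges in ℤ_11 to 1/(1 − a) = 1/(1 − 429) = -1/428. Expand this rational in ℤ_11: compute digits iteratively via d_i = x_i mod 11, x_{i+1} = (x_i − d_i)/11. The first 5 digits are (1, 6, 6, 2, 2).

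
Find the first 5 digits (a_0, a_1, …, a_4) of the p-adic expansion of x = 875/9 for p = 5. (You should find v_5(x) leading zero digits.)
(a_0, …, a_4) = (0, 0, 0, 3, 4)

v_5(875/9) = 3, so a_0 = ... = a_2 = 0. Factor out: x = 5^3 · u with u = 7/9 a unit in ℤ_5. Expand u iteratively via a_{v+i} = u_i mod 5, u_{i+1} = (u_i − a_{v+i})/5:
  u_0 = 7/9;  a_3 = 3;  u_1 = (u_0 − 3)/5 = -4/9
  u_1 = -4/9;  a_4 = 4;  u_2 = (u_1 − 4)/5 = -8/9
Digits: (0, 0, 0, 3, 4).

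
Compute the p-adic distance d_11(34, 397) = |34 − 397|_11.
d_11(34, 397) = 1/121

Step 1 — x − y = 34 − 397 = -363. Step 2 — v_11(-363) = 2 (factor: -363 = −(11^2 · 3); the sign does not affect v_p). Step 3 — |x − y|_11 = 11^{-2} = 1/121.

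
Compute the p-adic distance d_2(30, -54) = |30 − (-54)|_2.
d_2(30, -54) = 1/4

Step 1 — x − y = 30 − (-54) = 84. Step 2 — v_2(84) = 2 (factor: 84 = (2^2 · 21); the sign does not affect v_p). Step 3 — |x − y|_2 = 2^{-2} = 1/4.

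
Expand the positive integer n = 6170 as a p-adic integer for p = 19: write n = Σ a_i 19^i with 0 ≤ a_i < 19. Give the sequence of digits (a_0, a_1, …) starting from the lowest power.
(a_0, a_1, …) = (14, 1, 17)

Repeated division by 19 gives the digits low-to-high: 6170 = 14 + 1·19^1 + 17·19^2. Digit sequence: (14, 1, 17).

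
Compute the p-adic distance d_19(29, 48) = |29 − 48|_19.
d_19(29, 48) = 1/19

Step 1 — x − y = 29 − 48 = -19. Step 2 — v_19(-19) = 1 (factor: -19 = −(19^1 · 1); the sign does not affect v_p). Step 3 — |x − y|_19 = 19^{-1} = 1/19.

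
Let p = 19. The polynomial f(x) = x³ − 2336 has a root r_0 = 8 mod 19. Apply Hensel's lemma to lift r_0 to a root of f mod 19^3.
r_2 = 2364 (mod 6859)

Hensel: r_{i+1} = r_i − f(r_i)/f′(r_i) mod 19^{i+2}, where f′(x) = 3x². Iterate:
  r_0 = 8 (mod 19)
  r_1 = 198 (mod 361)
  r_2 = 2364 (mod 6859)
Final: r = 2364 with f(r) ≡ 0 mod 19^3.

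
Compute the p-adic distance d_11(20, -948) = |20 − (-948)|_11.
d_11(20, -948) = 1/121

Step 1 — x − y = 20 − (-948) = 968. Step 2 — v_11(968) = 2 (factor: 968 = (11^2 · 8); the sign does not affect v_p). Step 3 — |x − y|_11 = 11^{-2} = 1/121.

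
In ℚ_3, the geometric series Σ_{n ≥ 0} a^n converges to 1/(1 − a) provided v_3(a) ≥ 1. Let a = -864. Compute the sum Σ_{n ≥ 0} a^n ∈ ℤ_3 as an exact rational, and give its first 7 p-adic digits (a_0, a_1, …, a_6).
Σ a^n = 1/(1 − a) = 1/865;  first 7 digits = (1, 0, 0, 1, 1, 2, 2)

v_3(a) = 3 ≥ 1, so the series converges in ℤ_3 to 1/(1 − a) = 1/(1 − (-864)) = 1/865. Expand this rational in ℤ_3: compute digits iteratively via d_i = x_i mod 3, x_{i+1} = (x_i − d_i)/3. The first 7 digits are (1, 0, 0, 1, 1, 2, 2).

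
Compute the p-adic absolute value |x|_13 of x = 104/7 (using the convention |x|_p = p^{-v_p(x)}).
|104/7|_13 = 1/13

Step 1 — compute v_13(x) by factoring powers of 13 out of the numerator and denominator: v_13(104/7) = 1. Step 2 — apply |x|_p = p^{-v_p(x)} = 13^{-1} = 1/13.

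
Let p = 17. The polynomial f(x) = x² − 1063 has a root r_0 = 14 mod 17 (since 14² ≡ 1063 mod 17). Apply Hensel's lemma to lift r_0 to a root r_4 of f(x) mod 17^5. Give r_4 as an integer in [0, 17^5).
r_4 = 1279706 (mod 1419857)

Hensel's recurrence: r_{i+1} = r_i − f(r_i)·(f′(r_i))^{-1} mod 17^{i+2}, with f′(x) = 2x. Iterate:
  r_0 = 14 (mod 17)
  r_1 = 14 (mod 289)
  r_2 = 2326 (mod 4913)
  r_3 = 26891 (mod 83521)
  r_4 = 1279706 (mod 1419857)
Final: r_4 = 1279706, and one checks f(r_4) ≡ 0 mod 17^5.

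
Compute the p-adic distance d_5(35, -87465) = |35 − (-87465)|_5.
d_5(35, -87465) = 1/3125

Step 1 — x − y = 35 − (-87465) = 87500. Step 2 — v_5(87500) = 5 (factor: 87500 = (5^5 · 28); the sign does not affect v_p). Step 3 — |x − y|_5 = 5^{-5} = 1/3125.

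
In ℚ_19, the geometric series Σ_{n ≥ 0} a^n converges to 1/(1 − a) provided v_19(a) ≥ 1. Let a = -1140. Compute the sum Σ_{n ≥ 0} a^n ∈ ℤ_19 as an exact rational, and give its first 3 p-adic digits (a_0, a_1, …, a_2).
Σ a^n = 1/(1 − a) = 1/1141;  first 3 digits = (1, 16, 5)

v_19(a) = 1 ≥ 1, so the series converges in ℤ_19 to 1/(1 − a) = 1/(1 − (-1140)) = 1/1141. Expand this rational in ℤ_19: compute digits iteratively via d_i = x_i mod 19, x_{i+1} = (x_i − d_i)/19. The first 3 digits are (1, 16, 5).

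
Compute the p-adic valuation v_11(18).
v_11(18) = 0

v_11(n) is the largest exponent k such that 11^k divides n. Factor out: 18 = 11^0 · 18. (Sign doesn't affect v_p.) So v_11(18) = 0.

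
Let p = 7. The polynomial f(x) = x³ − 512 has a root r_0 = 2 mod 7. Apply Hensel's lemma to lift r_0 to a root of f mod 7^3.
r_2 = 191 (mod 343)

Hensel: r_{i+1} = r_i − f(r_i)/f′(r_i) mod 7^{i+2}, where f′(x) = 3x². Iterate:
  r_0 = 2 (mod 7)
  r_1 = 44 (mod 49)
  r_2 = 191 (mod 343)
Final: r = 191 with f(r) ≡ 0 mod 7^3.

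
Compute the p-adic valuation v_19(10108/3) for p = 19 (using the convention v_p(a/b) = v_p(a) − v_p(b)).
v_19(10108/3) = 2

Factor powers of 19 from the numerator and denominator of the reduced fraction: 10108 = 19^2 · 28 and 3 = 19^0 · 3. Apply v_p(a/b) = v_p(a) − v_p(b): v_19(10108/3) = 2 − 0 = 2.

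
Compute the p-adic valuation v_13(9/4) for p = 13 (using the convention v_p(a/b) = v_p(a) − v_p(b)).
v_13(9/4) = 0

Factor powers of 13 from the numerator and denominator of the reduced fraction: 9 = 13^0 · 9 and 4 = 13^0 · 4. Apply v_p(a/b) = v_p(a) − v_p(b): v_13(9/4) = 0 − 0 = 0.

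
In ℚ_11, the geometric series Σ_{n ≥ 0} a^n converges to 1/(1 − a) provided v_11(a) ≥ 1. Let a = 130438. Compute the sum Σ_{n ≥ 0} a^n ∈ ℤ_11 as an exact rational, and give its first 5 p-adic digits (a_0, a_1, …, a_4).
Σ a^n = 1/(1 − a) = -1/130437;  first 5 digits = (1, 0, 0, 10, 8)

v_11(a) = 3 ≥ 1, so the series converges in ℤ_11 to 1/(1 − a) = 1/(1 − 130438) = -1/130437. Expand this rational in ℤ_11: compute digits iteratively via d_i = x_i mod 11, x_{i+1} = (x_i − d_i)/11. The first 5 digits are (1, 0, 0, 10, 8).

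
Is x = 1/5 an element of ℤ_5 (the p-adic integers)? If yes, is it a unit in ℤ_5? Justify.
x ∉ ℤ_5 (v_5(x) = -1 < 0)

ℤ_5 = {x ∈ ℚ_5 : v_5(x) ≥ 0} and ℤ_5^× = {x ∈ ℤ_5 : v_5(x) = 0}. Here v_5(1/5) = v_5(num) − v_5(den) = -1; compare against these criteria.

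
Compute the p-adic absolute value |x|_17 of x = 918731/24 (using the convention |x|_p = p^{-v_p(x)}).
|918731/24|_17 = 1/83521

Step 1 — compute v_17(x) by factoring powers of 17 out of the numerator and denominator: v_17(918731/24) = 4. Step 2 — apply |x|_p = p^{-v_p(x)} = 17^{-4} = 1/83521.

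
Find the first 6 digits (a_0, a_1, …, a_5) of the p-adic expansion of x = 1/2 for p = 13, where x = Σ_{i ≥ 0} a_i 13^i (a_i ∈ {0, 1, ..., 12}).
(a_0, …, a_5) = (7, 6, 6, 6, 6, 6)

v_13(1/2) = 0 (numerator and denominator both coprime to 13), so x ∈ ℤ_13^×. Compute digits iteratively via a_i = x_i mod 13, x_{i+1} = (x_i − a_i)/13, with x_0 = x:
  x_0 = 1/2;  a_0 = 7;  x_1 = (x_0 − 7)/13 = -1/2
  x_1 = -1/2;  a_1 = 6;  x_2 = (x_1 − 6)/13 = -1/2
  x_2 = -1/2;  a_2 = 6;  x_3 = (x_2 − 6)/13 = -1/2
  x_3 = -1/2;  a_3 = 6;  x_4 = (x_3 − 6)/13 = -1/2
  x_4 = -1/2;  a_4 = 6;  x_5 = (x_4 − 6)/13 = -1/2
  x_5 = -1/2;  a_5 = 6;  x_6 = (x_5 − 6)/13 = -1/2
Digits: (7, 6, 6, 6, 6, 6).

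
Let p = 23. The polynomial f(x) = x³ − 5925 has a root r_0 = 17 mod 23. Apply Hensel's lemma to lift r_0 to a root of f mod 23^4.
r_3 = 79827 (mod 279841)

Hensel: r_{i+1} = r_i − f(r_i)/f′(r_i) mod 23^{i+2}, where f′(x) = 3x². Iterate:
  r_0 = 17 (mod 23)
  r_1 = 477 (mod 529)
  r_2 = 6825 (mod 12167)
  r_3 = 79827 (mod 279841)
Final: r = 79827 with f(r) ≡ 0 mod 23^4.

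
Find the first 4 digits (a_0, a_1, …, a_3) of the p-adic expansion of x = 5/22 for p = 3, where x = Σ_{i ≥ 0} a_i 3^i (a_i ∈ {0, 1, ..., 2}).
(a_0, …, a_3) = (2, 2, 2, 0)

v_3(5/22) = 0 (numerator and denominator both coprime to 3), so x ∈ ℤ_3^×. Compute digits iteratively via a_i = x_i mod 3, x_{i+1} = (x_i − a_i)/3, with x_0 = x:
  x_0 = 5/22;  a_0 = 2;  x_1 = (x_0 − 2)/3 = -13/22
  x_1 = -13/22;  a_1 = 2;  x_2 = (x_1 − 2)/3 = -19/22
  x_2 = -19/22;  a_2 = 2;  x_3 = (x_2 − 2)/3 = -21/22
  x_3 = -21/22;  a_3 = 0;  x_4 = (x_3 − 0)/3 = -7/22
Digits: (2, 2, 2, 0).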